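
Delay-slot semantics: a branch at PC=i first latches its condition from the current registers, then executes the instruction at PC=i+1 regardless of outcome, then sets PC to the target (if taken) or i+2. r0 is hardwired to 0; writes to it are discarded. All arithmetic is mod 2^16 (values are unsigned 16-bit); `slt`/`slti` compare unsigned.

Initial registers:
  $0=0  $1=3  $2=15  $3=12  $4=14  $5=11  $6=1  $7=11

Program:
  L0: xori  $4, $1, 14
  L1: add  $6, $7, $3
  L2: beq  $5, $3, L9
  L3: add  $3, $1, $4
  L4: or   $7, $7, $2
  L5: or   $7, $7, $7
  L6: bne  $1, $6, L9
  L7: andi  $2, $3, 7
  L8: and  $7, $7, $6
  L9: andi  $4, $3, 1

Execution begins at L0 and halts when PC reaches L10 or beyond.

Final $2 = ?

0

[0] xori  $4, $1, 14  →  {$0:0, $1:3, $2:15, $3:12, $4:13, $5:11, $6:1, $7:11}
[1] add  $6, $7, $3  →  {$0:0, $1:3, $2:15, $3:12, $4:13, $5:11, $6:23, $7:11}
[2] beq  $5, $3, L9  →  {$0:0, $1:3, $2:15, $3:12, $4:13, $5:11, $6:23, $7:11}  ⟨branch fallthrough⟩
[3] add  $3, $1, $4  →  {$0:0, $1:3, $2:15, $3:16, $4:13, $5:11, $6:23, $7:11}
[4] or   $7, $7, $2  →  {$0:0, $1:3, $2:15, $3:16, $4:13, $5:11, $6:23, $7:15}
[5] or   $7, $7, $7  →  {$0:0, $1:3, $2:15, $3:16, $4:13, $5:11, $6:23, $7:15}
[6] bne  $1, $6, L9  →  {$0:0, $1:3, $2:15, $3:16, $4:13, $5:11, $6:23, $7:15}  ⟨branch taken⟩
[7] andi  $2, $3, 7  →  {$0:0, $1:3, $2:0, $3:16, $4:13, $5:11, $6:23, $7:15}
[9] andi  $4, $3, 1  →  {$0:0, $1:3, $2:0, $3:16, $4:0, $5:11, $6:23, $7:15}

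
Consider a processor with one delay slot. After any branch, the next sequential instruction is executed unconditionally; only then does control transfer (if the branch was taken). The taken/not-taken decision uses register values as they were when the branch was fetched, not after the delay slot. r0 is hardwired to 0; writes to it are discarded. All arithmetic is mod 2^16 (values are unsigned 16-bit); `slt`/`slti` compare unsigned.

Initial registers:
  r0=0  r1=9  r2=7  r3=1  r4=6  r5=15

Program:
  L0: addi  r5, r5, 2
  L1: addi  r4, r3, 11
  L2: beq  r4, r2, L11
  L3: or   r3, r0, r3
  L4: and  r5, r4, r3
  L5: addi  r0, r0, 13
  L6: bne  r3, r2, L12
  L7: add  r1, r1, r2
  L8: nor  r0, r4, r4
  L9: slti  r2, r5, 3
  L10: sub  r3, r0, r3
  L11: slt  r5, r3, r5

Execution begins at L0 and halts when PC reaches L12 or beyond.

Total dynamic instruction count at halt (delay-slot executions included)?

[0] addi  r5, r5, 2  →  {r0:0, r1:9, r2:7, r3:1, r4:6, r5:17}
[1] addi  r4, r3, 11  →  {r0:0, r1:9, r2:7, r3:1, r4:12, r5:17}
[2] beq  r4, r2, L11  →  {r0:0, r1:9, r2:7, r3:1, r4:12, r5:17}  ⟨branch fallthrough⟩
[3] or   r3, r0, r3  →  {r0:0, r1:9, r2:7, r3:1, r4:12, r5:17}
[4] and  r5, r4, r3  →  {r0:0, r1:9, r2:7, r3:1, r4:12, r5:0}
[5] addi  r0, r0, 13  →  {r0:0, r1:9, r2:7, r3:1, r4:12, r5:0}
[6] bne  r3, r2, L12  →  {r0:0, r1:9, r2:7, r3:1, r4:12, r5:0}  ⟨branch taken⟩
[7] add  r1, r1, r2  →  {r0:0, r1:16, r2:7, r3:1, r4:12, r5:0}

8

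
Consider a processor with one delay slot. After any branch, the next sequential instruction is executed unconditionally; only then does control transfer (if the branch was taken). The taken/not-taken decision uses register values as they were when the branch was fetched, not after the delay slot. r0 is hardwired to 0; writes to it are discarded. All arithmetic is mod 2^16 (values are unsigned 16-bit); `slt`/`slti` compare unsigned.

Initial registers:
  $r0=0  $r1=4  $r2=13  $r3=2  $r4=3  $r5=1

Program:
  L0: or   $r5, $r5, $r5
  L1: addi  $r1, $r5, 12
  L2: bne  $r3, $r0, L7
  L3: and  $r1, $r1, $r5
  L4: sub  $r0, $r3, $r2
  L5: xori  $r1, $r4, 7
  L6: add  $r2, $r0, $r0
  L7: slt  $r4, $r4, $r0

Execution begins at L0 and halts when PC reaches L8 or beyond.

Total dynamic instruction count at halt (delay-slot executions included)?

5

  step pc=0: or   $r5, $r5, $r5  regs=(0,4,13,2,3,1)
  step pc=1: addi  $r1, $r5, 12  regs=(0,13,13,2,3,1)
  step pc=2: bne  $r3, $r0, L7  cond=T  regs=(0,13,13,2,3,1)
  step pc=3: and  $r1, $r1, $r5  regs=(0,1,13,2,3,1)
  step pc=7: slt  $r4, $r4, $r0  regs=(0,1,13,2,0,1)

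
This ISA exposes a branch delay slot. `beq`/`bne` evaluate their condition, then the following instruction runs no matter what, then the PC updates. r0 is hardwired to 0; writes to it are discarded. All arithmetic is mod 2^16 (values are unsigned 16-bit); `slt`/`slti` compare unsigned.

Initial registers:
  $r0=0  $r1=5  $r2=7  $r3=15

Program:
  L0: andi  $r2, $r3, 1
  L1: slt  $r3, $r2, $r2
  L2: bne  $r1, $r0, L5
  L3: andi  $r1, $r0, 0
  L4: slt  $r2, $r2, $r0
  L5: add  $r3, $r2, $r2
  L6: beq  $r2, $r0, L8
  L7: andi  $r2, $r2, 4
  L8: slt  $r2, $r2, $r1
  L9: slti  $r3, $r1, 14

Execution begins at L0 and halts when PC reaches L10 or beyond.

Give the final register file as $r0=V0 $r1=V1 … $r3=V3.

$r0=0 $r1=0 $r2=0 $r3=1

#0 andi  $r2, $r3, 1 ; 0/5/1/15
#1 slt  $r3, $r2, $r2 ; 0/5/1/0
#2 bne  $r1, $r0, L5 ; 0/5/1/0 ; →target
#3 andi  $r1, $r0, 0 ; 0/0/1/0
#5 add  $r3, $r2, $r2 ; 0/0/1/2
#6 beq  $r2, $r0, L8 ; 0/0/1/2 ; →fallthru
#7 andi  $r2, $r2, 4 ; 0/0/0/2
#8 slt  $r2, $r2, $r1 ; 0/0/0/2
#9 slti  $r3, $r1, 14 ; 0/0/0/1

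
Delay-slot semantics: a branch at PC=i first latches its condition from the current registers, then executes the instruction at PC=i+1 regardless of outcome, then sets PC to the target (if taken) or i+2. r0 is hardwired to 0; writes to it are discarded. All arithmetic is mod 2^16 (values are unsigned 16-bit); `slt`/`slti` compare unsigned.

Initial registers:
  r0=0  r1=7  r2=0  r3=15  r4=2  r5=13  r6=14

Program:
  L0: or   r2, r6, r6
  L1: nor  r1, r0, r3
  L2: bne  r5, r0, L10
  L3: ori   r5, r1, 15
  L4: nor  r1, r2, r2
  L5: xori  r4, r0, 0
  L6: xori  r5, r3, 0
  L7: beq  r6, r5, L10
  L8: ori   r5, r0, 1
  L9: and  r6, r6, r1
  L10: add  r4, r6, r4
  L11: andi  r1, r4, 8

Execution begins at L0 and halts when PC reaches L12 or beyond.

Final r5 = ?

#0 or   r2, r6, r6 ; 0/7/14/15/2/13/14
#1 nor  r1, r0, r3 ; 0/65520/14/15/2/13/14
#2 bne  r5, r0, L10 ; 0/65520/14/15/2/13/14 ; →target
#3 ori   r5, r1, 15 ; 0/65520/14/15/2/65535/14
#10 add  r4, r6, r4 ; 0/65520/14/15/16/65535/14
#11 andi  r1, r4, 8 ; 0/0/14/15/16/65535/14

65535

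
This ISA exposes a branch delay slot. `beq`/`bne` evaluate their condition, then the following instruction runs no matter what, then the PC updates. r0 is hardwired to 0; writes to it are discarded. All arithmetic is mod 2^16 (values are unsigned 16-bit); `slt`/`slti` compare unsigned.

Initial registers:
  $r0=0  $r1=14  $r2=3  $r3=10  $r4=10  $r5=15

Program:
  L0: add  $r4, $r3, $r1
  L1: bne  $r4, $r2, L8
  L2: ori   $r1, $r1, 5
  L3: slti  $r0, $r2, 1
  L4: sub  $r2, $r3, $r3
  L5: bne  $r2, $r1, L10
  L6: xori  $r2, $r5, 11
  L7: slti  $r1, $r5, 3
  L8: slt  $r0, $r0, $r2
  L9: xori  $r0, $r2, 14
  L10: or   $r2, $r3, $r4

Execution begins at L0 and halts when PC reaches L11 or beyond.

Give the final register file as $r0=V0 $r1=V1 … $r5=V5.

$r0=0 $r1=15 $r2=26 $r3=10 $r4=24 $r5=15

  step pc=0: add  $r4, $r3, $r1  regs=(0,14,3,10,24,15)
  step pc=1: bne  $r4, $r2, L8  cond=T  regs=(0,14,3,10,24,15)
  step pc=2: ori   $r1, $r1, 5  regs=(0,15,3,10,24,15)
  step pc=8: slt  $r0, $r0, $r2  regs=(0,15,3,10,24,15)
  step pc=9: xori  $r0, $r2, 14  regs=(0,15,3,10,24,15)
  step pc=10: or   $r2, $r3, $r4  regs=(0,15,26,10,24,15)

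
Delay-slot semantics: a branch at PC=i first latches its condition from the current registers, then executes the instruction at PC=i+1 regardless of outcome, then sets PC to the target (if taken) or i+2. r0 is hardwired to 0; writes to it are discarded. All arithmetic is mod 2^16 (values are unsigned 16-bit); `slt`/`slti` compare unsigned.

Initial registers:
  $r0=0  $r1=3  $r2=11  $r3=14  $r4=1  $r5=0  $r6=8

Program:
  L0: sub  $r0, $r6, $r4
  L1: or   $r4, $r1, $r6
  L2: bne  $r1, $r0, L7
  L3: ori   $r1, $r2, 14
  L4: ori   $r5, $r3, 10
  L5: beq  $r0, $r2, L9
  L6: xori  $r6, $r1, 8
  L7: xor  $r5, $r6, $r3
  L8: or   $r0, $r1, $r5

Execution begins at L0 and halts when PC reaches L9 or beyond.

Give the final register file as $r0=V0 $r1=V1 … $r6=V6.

$r0=0 $r1=15 $r2=11 $r3=14 $r4=11 $r5=6 $r6=8

  step pc=0: sub  $r0, $r6, $r4  regs=(0,3,11,14,1,0,8)
  step pc=1: or   $r4, $r1, $r6  regs=(0,3,11,14,11,0,8)
  step pc=2: bne  $r1, $r0, L7  cond=T  regs=(0,3,11,14,11,0,8)
  step pc=3: ori   $r1, $r2, 14  regs=(0,15,11,14,11,0,8)
  step pc=7: xor  $r5, $r6, $r3  regs=(0,15,11,14,11,6,8)
  step pc=8: or   $r0, $r1, $r5  regs=(0,15,11,14,11,6,8)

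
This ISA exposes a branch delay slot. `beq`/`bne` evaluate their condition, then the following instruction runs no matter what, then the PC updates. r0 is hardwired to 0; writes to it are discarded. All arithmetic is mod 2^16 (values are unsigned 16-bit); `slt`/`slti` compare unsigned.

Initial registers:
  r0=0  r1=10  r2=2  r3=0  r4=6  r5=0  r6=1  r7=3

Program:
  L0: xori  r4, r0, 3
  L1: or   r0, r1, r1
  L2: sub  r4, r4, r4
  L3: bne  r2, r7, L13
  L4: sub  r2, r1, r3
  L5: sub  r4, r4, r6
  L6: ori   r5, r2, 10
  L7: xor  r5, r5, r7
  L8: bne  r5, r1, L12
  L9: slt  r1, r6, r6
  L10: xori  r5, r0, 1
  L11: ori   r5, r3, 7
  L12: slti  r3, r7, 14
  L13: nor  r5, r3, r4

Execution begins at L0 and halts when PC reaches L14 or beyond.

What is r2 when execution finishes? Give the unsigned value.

10

[0] xori  r4, r0, 3  →  {r0:0, r1:10, r2:2, r3:0, r4:3, r5:0, r6:1, r7:3}
[1] or   r0, r1, r1  →  {r0:0, r1:10, r2:2, r3:0, r4:3, r5:0, r6:1, r7:3}
[2] sub  r4, r4, r4  →  {r0:0, r1:10, r2:2, r3:0, r4:0, r5:0, r6:1, r7:3}
[3] bne  r2, r7, L13  →  {r0:0, r1:10, r2:2, r3:0, r4:0, r5:0, r6:1, r7:3}  ⟨branch taken⟩
[4] sub  r2, r1, r3  →  {r0:0, r1:10, r2:10, r3:0, r4:0, r5:0, r6:1, r7:3}
[13] nor  r5, r3, r4  →  {r0:0, r1:10, r2:10, r3:0, r4:0, r5:65535, r6:1, r7:3}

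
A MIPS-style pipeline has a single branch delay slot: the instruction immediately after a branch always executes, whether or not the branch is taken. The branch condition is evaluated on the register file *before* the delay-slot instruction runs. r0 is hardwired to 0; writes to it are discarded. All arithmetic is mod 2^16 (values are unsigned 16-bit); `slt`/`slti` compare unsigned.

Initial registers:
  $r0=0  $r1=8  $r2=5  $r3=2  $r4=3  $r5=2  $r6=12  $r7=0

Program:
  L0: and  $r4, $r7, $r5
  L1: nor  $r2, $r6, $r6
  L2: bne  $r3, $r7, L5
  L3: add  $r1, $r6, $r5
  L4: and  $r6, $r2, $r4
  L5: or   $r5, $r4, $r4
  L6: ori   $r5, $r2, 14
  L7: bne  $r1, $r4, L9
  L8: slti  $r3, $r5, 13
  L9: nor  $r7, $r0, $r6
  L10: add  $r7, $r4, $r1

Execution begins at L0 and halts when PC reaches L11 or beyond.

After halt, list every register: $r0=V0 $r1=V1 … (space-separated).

[0] and  $r4, $r7, $r5  →  {$r0:0, $r1:8, $r2:5, $r3:2, $r4:0, $r5:2, $r6:12, $r7:0}
[1] nor  $r2, $r6, $r6  →  {$r0:0, $r1:8, $r2:65523, $r3:2, $r4:0, $r5:2, $r6:12, $r7:0}
[2] bne  $r3, $r7, L5  →  {$r0:0, $r1:8, $r2:65523, $r3:2, $r4:0, $r5:2, $r6:12, $r7:0}  ⟨branch taken⟩
[3] add  $r1, $r6, $r5  →  {$r0:0, $r1:14, $r2:65523, $r3:2, $r4:0, $r5:2, $r6:12, $r7:0}
[5] or   $r5, $r4, $r4  →  {$r0:0, $r1:14, $r2:65523, $r3:2, $r4:0, $r5:0, $r6:12, $r7:0}
[6] ori   $r5, $r2, 14  →  {$r0:0, $r1:14, $r2:65523, $r3:2, $r4:0, $r5:65535, $r6:12, $r7:0}
[7] bne  $r1, $r4, L9  →  {$r0:0, $r1:14, $r2:65523, $r3:2, $r4:0, $r5:65535, $r6:12, $r7:0}  ⟨branch taken⟩
[8] slti  $r3, $r5, 13  →  {$r0:0, $r1:14, $r2:65523, $r3:0, $r4:0, $r5:65535, $r6:12, $r7:0}
[9] nor  $r7, $r0, $r6  →  {$r0:0, $r1:14, $r2:65523, $r3:0, $r4:0, $r5:65535, $r6:12, $r7:65523}
[10] add  $r7, $r4, $r1  →  {$r0:0, $r1:14, $r2:65523, $r3:0, $r4:0, $r5:65535, $r6:12, $r7:14}

$r0=0 $r1=14 $r2=65523 $r3=0 $r4=0 $r5=65535 $r6=12 $r7=14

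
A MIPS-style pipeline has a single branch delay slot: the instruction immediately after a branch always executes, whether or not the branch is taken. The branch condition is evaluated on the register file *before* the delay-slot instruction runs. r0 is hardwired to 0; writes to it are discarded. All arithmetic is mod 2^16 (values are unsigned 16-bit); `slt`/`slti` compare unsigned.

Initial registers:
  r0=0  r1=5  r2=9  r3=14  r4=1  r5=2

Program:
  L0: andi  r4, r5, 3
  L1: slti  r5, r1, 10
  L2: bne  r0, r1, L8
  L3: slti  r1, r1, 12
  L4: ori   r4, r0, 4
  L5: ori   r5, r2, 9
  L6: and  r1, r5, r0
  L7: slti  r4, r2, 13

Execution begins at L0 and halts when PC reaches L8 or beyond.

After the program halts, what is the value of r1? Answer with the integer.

1

[0] andi  r4, r5, 3  →  {r0:0, r1:5, r2:9, r3:14, r4:2, r5:2}
[1] slti  r5, r1, 10  →  {r0:0, r1:5, r2:9, r3:14, r4:2, r5:1}
[2] bne  r0, r1, L8  →  {r0:0, r1:5, r2:9, r3:14, r4:2, r5:1}  ⟨branch taken⟩
[3] slti  r1, r1, 12  →  {r0:0, r1:1, r2:9, r3:14, r4:2, r5:1}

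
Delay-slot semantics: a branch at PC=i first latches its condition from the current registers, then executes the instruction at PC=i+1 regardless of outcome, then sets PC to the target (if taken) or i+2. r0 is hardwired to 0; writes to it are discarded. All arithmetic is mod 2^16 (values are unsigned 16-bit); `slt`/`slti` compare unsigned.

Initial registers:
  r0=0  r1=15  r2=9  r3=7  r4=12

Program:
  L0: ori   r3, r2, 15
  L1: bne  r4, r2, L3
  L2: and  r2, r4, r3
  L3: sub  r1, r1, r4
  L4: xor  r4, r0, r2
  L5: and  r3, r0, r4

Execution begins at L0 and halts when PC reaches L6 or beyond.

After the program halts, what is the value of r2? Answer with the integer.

12

#0 ori   r3, r2, 15 ; 0/15/9/15/12
#1 bne  r4, r2, L3 ; 0/15/9/15/12 ; →target
#2 and  r2, r4, r3 ; 0/15/12/15/12
#3 sub  r1, r1, r4 ; 0/3/12/15/12
#4 xor  r4, r0, r2 ; 0/3/12/15/12
#5 and  r3, r0, r4 ; 0/3/12/0/12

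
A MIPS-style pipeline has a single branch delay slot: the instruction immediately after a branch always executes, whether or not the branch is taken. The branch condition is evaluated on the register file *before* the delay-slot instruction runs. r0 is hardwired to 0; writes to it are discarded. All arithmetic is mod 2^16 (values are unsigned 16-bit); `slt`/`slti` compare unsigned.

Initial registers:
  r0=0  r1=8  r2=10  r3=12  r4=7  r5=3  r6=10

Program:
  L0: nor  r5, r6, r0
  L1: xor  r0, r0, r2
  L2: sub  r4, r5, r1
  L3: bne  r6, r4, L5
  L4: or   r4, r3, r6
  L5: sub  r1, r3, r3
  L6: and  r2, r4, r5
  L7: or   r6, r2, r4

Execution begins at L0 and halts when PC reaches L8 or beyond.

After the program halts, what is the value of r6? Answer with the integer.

14

#0 nor  r5, r6, r0 ; 0/8/10/12/7/65525/10
#1 xor  r0, r0, r2 ; 0/8/10/12/7/65525/10
#2 sub  r4, r5, r1 ; 0/8/10/12/65517/65525/10
#3 bne  r6, r4, L5 ; 0/8/10/12/65517/65525/10 ; →target
#4 or   r4, r3, r6 ; 0/8/10/12/14/65525/10
#5 sub  r1, r3, r3 ; 0/0/10/12/14/65525/10
#6 and  r2, r4, r5 ; 0/0/4/12/14/65525/10
#7 or   r6, r2, r4 ; 0/0/4/12/14/65525/14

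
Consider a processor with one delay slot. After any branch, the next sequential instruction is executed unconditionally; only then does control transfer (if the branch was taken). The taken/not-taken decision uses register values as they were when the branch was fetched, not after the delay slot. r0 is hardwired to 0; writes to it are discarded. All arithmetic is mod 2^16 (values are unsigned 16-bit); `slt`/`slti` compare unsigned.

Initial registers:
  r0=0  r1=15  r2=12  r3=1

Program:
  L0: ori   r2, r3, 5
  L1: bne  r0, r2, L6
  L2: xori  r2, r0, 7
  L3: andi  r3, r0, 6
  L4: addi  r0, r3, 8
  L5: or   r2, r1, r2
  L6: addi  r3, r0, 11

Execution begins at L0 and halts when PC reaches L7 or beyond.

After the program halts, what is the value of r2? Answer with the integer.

7

#0 ori   r2, r3, 5 ; 0/15/5/1
#1 bne  r0, r2, L6 ; 0/15/5/1 ; →target
#2 xori  r2, r0, 7 ; 0/15/7/1
#6 addi  r3, r0, 11 ; 0/15/7/11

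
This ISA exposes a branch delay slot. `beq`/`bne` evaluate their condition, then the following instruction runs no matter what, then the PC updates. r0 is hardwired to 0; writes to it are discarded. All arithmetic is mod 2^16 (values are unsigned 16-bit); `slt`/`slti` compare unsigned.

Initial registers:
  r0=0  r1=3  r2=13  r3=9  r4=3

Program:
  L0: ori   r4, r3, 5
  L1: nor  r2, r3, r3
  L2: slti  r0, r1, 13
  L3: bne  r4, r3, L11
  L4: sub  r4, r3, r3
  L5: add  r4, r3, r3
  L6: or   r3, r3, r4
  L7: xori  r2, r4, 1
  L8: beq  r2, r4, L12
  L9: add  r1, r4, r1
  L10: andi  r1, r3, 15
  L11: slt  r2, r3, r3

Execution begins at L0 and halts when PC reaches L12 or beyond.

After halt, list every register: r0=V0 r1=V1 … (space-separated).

  step pc=0: ori   r4, r3, 5  regs=(0,3,13,9,13)
  step pc=1: nor  r2, r3, r3  regs=(0,3,65526,9,13)
  step pc=2: slti  r0, r1, 13  regs=(0,3,65526,9,13)
  step pc=3: bne  r4, r3, L11  cond=T  regs=(0,3,65526,9,13)
  step pc=4: sub  r4, r3, r3  regs=(0,3,65526,9,0)
  step pc=11: slt  r2, r3, r3  regs=(0,3,0,9,0)

r0=0 r1=3 r2=0 r3=9 r4=0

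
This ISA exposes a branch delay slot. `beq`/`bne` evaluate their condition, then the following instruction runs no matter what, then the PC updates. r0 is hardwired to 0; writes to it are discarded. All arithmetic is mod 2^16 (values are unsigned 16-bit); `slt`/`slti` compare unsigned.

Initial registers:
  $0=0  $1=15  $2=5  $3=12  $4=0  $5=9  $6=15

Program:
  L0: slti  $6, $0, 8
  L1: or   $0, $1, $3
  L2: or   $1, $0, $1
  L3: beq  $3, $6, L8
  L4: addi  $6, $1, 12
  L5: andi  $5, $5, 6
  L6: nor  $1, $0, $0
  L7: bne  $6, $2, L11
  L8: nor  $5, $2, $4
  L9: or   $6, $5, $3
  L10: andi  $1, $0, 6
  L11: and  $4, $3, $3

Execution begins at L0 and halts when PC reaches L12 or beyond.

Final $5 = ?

65530

PC=0  slti  $6, $0, 8        | $0=0 $1=15 $2=5 $3=12 $4=0 $5=9 $6=1
PC=1  or   $0, $1, $3        | $0=0 $1=15 $2=5 $3=12 $4=0 $5=9 $6=1
PC=2  or   $1, $0, $1        | $0=0 $1=15 $2=5 $3=12 $4=0 $5=9 $6=1
PC=3  beq  $3, $6, L8        | $0=0 $1=15 $2=5 $3=12 $4=0 $5=9 $6=1  [not taken]
PC=4  addi  $6, $1, 12       | $0=0 $1=15 $2=5 $3=12 $4=0 $5=9 $6=27
PC=5  andi  $5, $5, 6        | $0=0 $1=15 $2=5 $3=12 $4=0 $5=0 $6=27
PC=6  nor  $1, $0, $0        | $0=0 $1=65535 $2=5 $3=12 $4=0 $5=0 $6=27
PC=7  bne  $6, $2, L11       | $0=0 $1=65535 $2=5 $3=12 $4=0 $5=0 $6=27  [TAKEN]
PC=8  nor  $5, $2, $4        | $0=0 $1=65535 $2=5 $3=12 $4=0 $5=65530 $6=27
PC=11 and  $4, $3, $3        | $0=0 $1=65535 $2=5 $3=12 $4=12 $5=65530 $6=27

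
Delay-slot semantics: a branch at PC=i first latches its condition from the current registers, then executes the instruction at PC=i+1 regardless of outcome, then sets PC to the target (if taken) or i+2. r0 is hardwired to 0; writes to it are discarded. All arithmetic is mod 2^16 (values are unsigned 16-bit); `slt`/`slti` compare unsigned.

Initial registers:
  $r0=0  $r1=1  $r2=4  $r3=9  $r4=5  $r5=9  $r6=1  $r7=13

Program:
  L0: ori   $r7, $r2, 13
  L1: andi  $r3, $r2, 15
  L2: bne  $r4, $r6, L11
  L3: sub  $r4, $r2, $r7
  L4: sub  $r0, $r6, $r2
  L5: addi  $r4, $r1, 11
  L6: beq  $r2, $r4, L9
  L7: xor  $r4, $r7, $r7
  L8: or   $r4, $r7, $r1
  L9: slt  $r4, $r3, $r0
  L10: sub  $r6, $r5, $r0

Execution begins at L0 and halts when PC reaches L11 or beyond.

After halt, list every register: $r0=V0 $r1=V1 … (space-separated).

[0] ori   $r7, $r2, 13  →  {$r0:0, $r1:1, $r2:4, $r3:9, $r4:5, $r5:9, $r6:1, $r7:13}
[1] andi  $r3, $r2, 15  →  {$r0:0, $r1:1, $r2:4, $r3:4, $r4:5, $r5:9, $r6:1, $r7:13}
[2] bne  $r4, $r6, L11  →  {$r0:0, $r1:1, $r2:4, $r3:4, $r4:5, $r5:9, $r6:1, $r7:13}  ⟨branch taken⟩
[3] sub  $r4, $r2, $r7  →  {$r0:0, $r1:1, $r2:4, $r3:4, $r4:65527, $r5:9, $r6:1, $r7:13}

$r0=0 $r1=1 $r2=4 $r3=4 $r4=65527 $r5=9 $r6=1 $r7=13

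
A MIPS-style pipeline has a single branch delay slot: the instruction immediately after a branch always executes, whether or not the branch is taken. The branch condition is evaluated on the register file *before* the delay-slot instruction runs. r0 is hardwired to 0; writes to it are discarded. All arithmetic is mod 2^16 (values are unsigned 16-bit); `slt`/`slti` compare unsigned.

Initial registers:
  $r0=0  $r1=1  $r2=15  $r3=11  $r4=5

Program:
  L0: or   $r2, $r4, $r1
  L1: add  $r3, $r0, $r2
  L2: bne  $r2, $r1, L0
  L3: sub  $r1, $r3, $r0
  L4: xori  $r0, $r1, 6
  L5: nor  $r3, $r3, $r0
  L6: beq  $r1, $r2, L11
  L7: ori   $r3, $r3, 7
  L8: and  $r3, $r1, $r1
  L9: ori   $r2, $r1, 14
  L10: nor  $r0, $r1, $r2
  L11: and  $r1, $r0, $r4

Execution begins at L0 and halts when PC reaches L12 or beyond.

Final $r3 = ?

#0 or   $r2, $r4, $r1 ; 0/1/5/11/5
#1 add  $r3, $r0, $r2 ; 0/1/5/5/5
#2 bne  $r2, $r1, L0 ; 0/1/5/5/5 ; →target
#3 sub  $r1, $r3, $r0 ; 0/5/5/5/5
#0 or   $r2, $r4, $r1 ; 0/5/5/5/5
#1 add  $r3, $r0, $r2 ; 0/5/5/5/5
#2 bne  $r2, $r1, L0 ; 0/5/5/5/5 ; →fallthru
#3 sub  $r1, $r3, $r0 ; 0/5/5/5/5
#4 xori  $r0, $r1, 6 ; 0/5/5/5/5
#5 nor  $r3, $r3, $r0 ; 0/5/5/65530/5
#6 beq  $r1, $r2, L11 ; 0/5/5/65530/5 ; →target
#7 ori   $r3, $r3, 7 ; 0/5/5/65535/5
#11 and  $r1, $r0, $r4 ; 0/0/5/65535/5

65535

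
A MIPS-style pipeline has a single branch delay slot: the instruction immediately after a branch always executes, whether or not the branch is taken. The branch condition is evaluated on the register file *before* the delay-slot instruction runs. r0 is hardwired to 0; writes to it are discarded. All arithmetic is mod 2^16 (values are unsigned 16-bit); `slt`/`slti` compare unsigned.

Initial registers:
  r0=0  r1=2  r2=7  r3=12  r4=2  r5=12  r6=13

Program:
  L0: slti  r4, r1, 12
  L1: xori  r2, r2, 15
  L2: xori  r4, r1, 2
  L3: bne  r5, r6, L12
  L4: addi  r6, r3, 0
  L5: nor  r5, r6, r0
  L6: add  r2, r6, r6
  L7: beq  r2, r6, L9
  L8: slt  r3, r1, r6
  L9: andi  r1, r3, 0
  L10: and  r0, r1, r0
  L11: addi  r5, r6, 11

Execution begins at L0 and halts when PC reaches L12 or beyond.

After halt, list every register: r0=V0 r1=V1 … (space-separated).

#0 slti  r4, r1, 12 ; 0/2/7/12/1/12/13
#1 xori  r2, r2, 15 ; 0/2/8/12/1/12/13
#2 xori  r4, r1, 2 ; 0/2/8/12/0/12/13
#3 bne  r5, r6, L12 ; 0/2/8/12/0/12/13 ; →target
#4 addi  r6, r3, 0 ; 0/2/8/12/0/12/12

r0=0 r1=2 r2=8 r3=12 r4=0 r5=12 r6=12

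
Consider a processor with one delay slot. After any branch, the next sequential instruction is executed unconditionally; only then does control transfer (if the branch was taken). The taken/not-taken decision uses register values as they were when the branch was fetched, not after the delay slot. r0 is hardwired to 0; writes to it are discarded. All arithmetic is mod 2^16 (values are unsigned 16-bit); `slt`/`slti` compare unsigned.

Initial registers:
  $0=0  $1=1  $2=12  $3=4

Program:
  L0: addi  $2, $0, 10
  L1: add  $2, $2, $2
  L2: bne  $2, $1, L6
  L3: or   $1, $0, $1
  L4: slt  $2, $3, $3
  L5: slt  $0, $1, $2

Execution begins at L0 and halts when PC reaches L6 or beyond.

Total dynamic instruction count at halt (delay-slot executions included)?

PC=0  addi  $2, $0, 10       | $0=0 $1=1 $2=10 $3=4
PC=1  add  $2, $2, $2        | $0=0 $1=1 $2=20 $3=4
PC=2  bne  $2, $1, L6        | $0=0 $1=1 $2=20 $3=4  [TAKEN]
PC=3  or   $1, $0, $1        | $0=0 $1=1 $2=20 $3=4

4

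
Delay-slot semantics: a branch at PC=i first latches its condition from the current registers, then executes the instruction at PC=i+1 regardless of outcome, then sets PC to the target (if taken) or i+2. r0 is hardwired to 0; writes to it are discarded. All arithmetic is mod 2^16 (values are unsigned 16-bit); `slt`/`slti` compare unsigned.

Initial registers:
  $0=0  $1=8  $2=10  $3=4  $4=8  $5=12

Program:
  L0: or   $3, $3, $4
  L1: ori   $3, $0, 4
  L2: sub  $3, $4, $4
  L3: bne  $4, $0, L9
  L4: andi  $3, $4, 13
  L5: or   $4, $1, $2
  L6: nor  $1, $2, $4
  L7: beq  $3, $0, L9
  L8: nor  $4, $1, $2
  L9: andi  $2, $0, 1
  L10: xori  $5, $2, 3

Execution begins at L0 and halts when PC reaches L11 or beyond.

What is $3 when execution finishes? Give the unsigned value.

  step pc=0: or   $3, $3, $4  regs=(0,8,10,12,8,12)
  step pc=1: ori   $3, $0, 4  regs=(0,8,10,4,8,12)
  step pc=2: sub  $3, $4, $4  regs=(0,8,10,0,8,12)
  step pc=3: bne  $4, $0, L9  cond=T  regs=(0,8,10,0,8,12)
  step pc=4: andi  $3, $4, 13  regs=(0,8,10,8,8,12)
  step pc=9: andi  $2, $0, 1  regs=(0,8,0,8,8,12)
  step pc=10: xori  $5, $2, 3  regs=(0,8,0,8,8,3)

8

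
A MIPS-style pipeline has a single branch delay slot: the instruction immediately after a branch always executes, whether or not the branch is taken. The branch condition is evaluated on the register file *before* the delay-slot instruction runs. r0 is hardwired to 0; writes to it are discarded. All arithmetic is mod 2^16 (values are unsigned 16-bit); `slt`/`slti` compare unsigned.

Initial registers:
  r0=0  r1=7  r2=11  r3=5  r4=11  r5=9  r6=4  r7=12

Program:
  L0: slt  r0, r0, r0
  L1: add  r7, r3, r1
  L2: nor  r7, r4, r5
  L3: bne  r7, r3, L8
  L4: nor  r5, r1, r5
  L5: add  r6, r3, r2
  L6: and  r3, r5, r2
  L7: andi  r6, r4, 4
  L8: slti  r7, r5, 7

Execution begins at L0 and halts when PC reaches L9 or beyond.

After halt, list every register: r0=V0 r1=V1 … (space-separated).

r0=0 r1=7 r2=11 r3=5 r4=11 r5=65520 r6=4 r7=0

  step pc=0: slt  r0, r0, r0  regs=(0,7,11,5,11,9,4,12)
  step pc=1: add  r7, r3, r1  regs=(0,7,11,5,11,9,4,12)
  step pc=2: nor  r7, r4, r5  regs=(0,7,11,5,11,9,4,65524)
  step pc=3: bne  r7, r3, L8  cond=T  regs=(0,7,11,5,11,9,4,65524)
  step pc=4: nor  r5, r1, r5  regs=(0,7,11,5,11,65520,4,65524)
  step pc=8: slti  r7, r5, 7  regs=(0,7,11,5,11,65520,4,0)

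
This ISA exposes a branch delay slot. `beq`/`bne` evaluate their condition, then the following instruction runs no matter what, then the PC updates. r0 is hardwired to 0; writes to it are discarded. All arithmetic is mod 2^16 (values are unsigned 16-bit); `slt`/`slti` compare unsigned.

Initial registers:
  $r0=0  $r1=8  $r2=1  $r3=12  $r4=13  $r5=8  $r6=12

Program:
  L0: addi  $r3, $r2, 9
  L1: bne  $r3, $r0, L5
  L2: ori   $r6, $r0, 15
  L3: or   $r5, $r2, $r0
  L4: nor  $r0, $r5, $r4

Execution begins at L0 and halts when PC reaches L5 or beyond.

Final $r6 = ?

#0 addi  $r3, $r2, 9 ; 0/8/1/10/13/8/12
#1 bne  $r3, $r0, L5 ; 0/8/1/10/13/8/12 ; →target
#2 ori   $r6, $r0, 15 ; 0/8/1/10/13/8/15

15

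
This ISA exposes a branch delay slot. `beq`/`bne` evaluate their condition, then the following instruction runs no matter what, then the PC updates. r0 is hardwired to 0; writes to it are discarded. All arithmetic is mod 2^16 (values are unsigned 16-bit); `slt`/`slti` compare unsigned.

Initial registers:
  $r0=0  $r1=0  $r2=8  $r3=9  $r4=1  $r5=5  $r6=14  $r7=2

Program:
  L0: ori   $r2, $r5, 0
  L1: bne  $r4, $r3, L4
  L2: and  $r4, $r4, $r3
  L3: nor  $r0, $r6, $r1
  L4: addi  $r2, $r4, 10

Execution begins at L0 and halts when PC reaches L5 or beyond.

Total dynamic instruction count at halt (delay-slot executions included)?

[0] ori   $r2, $r5, 0  →  {$r0:0, $r1:0, $r2:5, $r3:9, $r4:1, $r5:5, $r6:14, $r7:2}
[1] bne  $r4, $r3, L4  →  {$r0:0, $r1:0, $r2:5, $r3:9, $r4:1, $r5:5, $r6:14, $r7:2}  ⟨branch taken⟩
[2] and  $r4, $r4, $r3  →  {$r0:0, $r1:0, $r2:5, $r3:9, $r4:1, $r5:5, $r6:14, $r7:2}
[4] addi  $r2, $r4, 10  →  {$r0:0, $r1:0, $r2:11, $r3:9, $r4:1, $r5:5, $r6:14, $r7:2}

4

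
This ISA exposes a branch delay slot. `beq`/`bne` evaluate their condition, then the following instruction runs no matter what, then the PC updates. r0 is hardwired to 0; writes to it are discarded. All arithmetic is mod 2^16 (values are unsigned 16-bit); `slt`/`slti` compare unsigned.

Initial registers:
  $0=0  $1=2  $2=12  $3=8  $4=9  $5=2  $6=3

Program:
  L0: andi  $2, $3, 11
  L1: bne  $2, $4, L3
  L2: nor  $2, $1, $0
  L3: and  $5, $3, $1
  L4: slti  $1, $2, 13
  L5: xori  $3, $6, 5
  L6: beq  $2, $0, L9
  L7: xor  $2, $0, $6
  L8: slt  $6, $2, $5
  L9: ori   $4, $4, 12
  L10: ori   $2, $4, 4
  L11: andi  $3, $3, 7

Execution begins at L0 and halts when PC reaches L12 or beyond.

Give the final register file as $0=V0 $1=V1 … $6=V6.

PC=0  andi  $2, $3, 11       | $0=0 $1=2 $2=8 $3=8 $4=9 $5=2 $6=3
PC=1  bne  $2, $4, L3        | $0=0 $1=2 $2=8 $3=8 $4=9 $5=2 $6=3  [TAKEN]
PC=2  nor  $2, $1, $0        | $0=0 $1=2 $2=65533 $3=8 $4=9 $5=2 $6=3
PC=3  and  $5, $3, $1        | $0=0 $1=2 $2=65533 $3=8 $4=9 $5=0 $6=3
PC=4  slti  $1, $2, 13       | $0=0 $1=0 $2=65533 $3=8 $4=9 $5=0 $6=3
PC=5  xori  $3, $6, 5        | $0=0 $1=0 $2=65533 $3=6 $4=9 $5=0 $6=3
PC=6  beq  $2, $0, L9        | $0=0 $1=0 $2=65533 $3=6 $4=9 $5=0 $6=3  [not taken]
PC=7  xor  $2, $0, $6        | $0=0 $1=0 $2=3 $3=6 $4=9 $5=0 $6=3
PC=8  slt  $6, $2, $5        | $0=0 $1=0 $2=3 $3=6 $4=9 $5=0 $6=0
PC=9  ori   $4, $4, 12       | $0=0 $1=0 $2=3 $3=6 $4=13 $5=0 $6=0
PC=10 ori   $2, $4, 4        | $0=0 $1=0 $2=13 $3=6 $4=13 $5=0 $6=0
PC=11 andi  $3, $3, 7        | $0=0 $1=0 $2=13 $3=6 $4=13 $5=0 $6=0

$0=0 $1=0 $2=13 $3=6 $4=13 $5=0 $6=0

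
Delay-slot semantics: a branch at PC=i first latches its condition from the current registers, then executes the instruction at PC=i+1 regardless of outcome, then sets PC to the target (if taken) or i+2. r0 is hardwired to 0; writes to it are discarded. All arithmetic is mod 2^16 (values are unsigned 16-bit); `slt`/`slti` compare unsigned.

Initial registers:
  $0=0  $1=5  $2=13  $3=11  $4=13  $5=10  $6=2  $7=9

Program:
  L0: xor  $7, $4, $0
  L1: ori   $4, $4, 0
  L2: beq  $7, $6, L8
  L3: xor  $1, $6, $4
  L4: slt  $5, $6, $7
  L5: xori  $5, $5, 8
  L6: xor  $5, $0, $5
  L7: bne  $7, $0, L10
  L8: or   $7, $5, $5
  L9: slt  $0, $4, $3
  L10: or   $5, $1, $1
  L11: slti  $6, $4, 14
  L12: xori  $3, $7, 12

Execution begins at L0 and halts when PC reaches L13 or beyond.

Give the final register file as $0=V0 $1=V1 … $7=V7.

$0=0 $1=15 $2=13 $3=5 $4=13 $5=15 $6=1 $7=9

#0 xor  $7, $4, $0 ; 0/5/13/11/13/10/2/13
#1 ori   $4, $4, 0 ; 0/5/13/11/13/10/2/13
#2 beq  $7, $6, L8 ; 0/5/13/11/13/10/2/13 ; →fallthru
#3 xor  $1, $6, $4 ; 0/15/13/11/13/10/2/13
#4 slt  $5, $6, $7 ; 0/15/13/11/13/1/2/13
#5 xori  $5, $5, 8 ; 0/15/13/11/13/9/2/13
#6 xor  $5, $0, $5 ; 0/15/13/11/13/9/2/13
#7 bne  $7, $0, L10 ; 0/15/13/11/13/9/2/13 ; →target
#8 or   $7, $5, $5 ; 0/15/13/11/13/9/2/9
#10 or   $5, $1, $1 ; 0/15/13/11/13/15/2/9
#11 slti  $6, $4, 14 ; 0/15/13/11/13/15/1/9
#12 xori  $3, $7, 12 ; 0/15/13/5/13/15/1/9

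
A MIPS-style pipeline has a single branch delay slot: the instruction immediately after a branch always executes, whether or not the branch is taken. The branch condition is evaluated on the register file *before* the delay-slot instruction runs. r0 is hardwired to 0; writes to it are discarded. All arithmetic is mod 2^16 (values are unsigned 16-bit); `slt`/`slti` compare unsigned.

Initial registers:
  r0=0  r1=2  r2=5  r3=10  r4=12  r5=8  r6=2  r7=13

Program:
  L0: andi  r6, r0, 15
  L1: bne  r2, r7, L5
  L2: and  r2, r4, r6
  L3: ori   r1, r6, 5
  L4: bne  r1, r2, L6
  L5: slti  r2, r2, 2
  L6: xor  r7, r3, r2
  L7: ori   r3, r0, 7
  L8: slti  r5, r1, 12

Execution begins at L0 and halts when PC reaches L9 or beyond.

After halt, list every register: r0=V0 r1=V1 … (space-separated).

  step pc=0: andi  r6, r0, 15  regs=(0,2,5,10,12,8,0,13)
  step pc=1: bne  r2, r7, L5  cond=T  regs=(0,2,5,10,12,8,0,13)
  step pc=2: and  r2, r4, r6  regs=(0,2,0,10,12,8,0,13)
  step pc=5: slti  r2, r2, 2  regs=(0,2,1,10,12,8,0,13)
  step pc=6: xor  r7, r3, r2  regs=(0,2,1,10,12,8,0,11)
  step pc=7: ori   r3, r0, 7  regs=(0,2,1,7,12,8,0,11)
  step pc=8: slti  r5, r1, 12  regs=(0,2,1,7,12,1,0,11)

r0=0 r1=2 r2=1 r3=7 r4=12 r5=1 r6=0 r7=11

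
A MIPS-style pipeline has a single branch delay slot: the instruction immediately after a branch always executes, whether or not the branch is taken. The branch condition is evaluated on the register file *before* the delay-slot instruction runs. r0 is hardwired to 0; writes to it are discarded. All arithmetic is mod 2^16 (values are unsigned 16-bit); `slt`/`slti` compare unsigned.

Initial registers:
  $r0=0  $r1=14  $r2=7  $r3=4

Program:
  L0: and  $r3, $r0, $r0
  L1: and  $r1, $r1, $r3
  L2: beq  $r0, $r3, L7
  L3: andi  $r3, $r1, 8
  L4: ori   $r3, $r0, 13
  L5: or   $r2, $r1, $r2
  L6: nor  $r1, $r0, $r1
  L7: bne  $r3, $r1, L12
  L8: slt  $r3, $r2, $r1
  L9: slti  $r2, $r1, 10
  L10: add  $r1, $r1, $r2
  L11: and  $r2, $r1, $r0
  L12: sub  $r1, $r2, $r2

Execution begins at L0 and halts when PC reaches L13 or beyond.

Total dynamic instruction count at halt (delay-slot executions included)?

[0] and  $r3, $r0, $r0  →  {$r0:0, $r1:14, $r2:7, $r3:0}
[1] and  $r1, $r1, $r3  →  {$r0:0, $r1:0, $r2:7, $r3:0}
[2] beq  $r0, $r3, L7  →  {$r0:0, $r1:0, $r2:7, $r3:0}  ⟨branch taken⟩
[3] andi  $r3, $r1, 8  →  {$r0:0, $r1:0, $r2:7, $r3:0}
[7] bne  $r3, $r1, L12  →  {$r0:0, $r1:0, $r2:7, $r3:0}  ⟨branch fallthrough⟩
[8] slt  $r3, $r2, $r1  →  {$r0:0, $r1:0, $r2:7, $r3:0}
[9] slti  $r2, $r1, 10  →  {$r0:0, $r1:0, $r2:1, $r3:0}
[10] add  $r1, $r1, $r2  →  {$r0:0, $r1:1, $r2:1, $r3:0}
[11] and  $r2, $r1, $r0  →  {$r0:0, $r1:1, $r2:0, $r3:0}
[12] sub  $r1, $r2, $r2  →  {$r0:0, $r1:0, $r2:0, $r3:0}

10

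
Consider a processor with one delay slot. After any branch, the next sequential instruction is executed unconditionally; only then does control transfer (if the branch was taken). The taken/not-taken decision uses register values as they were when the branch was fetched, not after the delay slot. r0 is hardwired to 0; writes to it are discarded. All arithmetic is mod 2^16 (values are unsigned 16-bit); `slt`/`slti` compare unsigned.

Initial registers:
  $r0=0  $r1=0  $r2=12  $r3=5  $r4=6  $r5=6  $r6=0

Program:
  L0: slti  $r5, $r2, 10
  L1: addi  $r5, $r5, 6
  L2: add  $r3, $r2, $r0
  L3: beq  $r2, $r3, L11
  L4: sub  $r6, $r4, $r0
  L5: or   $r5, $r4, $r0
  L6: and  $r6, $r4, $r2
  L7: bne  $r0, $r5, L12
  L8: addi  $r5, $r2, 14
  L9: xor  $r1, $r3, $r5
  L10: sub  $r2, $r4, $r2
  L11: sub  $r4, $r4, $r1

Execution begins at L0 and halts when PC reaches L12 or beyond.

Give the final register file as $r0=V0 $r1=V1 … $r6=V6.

$r0=0 $r1=0 $r2=12 $r3=12 $r4=6 $r5=6 $r6=6

PC=0  slti  $r5, $r2, 10     | $r0=0 $r1=0 $r2=12 $r3=5 $r4=6 $r5=0 $r6=0
PC=1  addi  $r5, $r5, 6      | $r0=0 $r1=0 $r2=12 $r3=5 $r4=6 $r5=6 $r6=0
PC=2  add  $r3, $r2, $r0     | $r0=0 $r1=0 $r2=12 $r3=12 $r4=6 $r5=6 $r6=0
PC=3  beq  $r2, $r3, L11     | $r0=0 $r1=0 $r2=12 $r3=12 $r4=6 $r5=6 $r6=0  [TAKEN]
PC=4  sub  $r6, $r4, $r0     | $r0=0 $r1=0 $r2=12 $r3=12 $r4=6 $r5=6 $r6=6
PC=11 sub  $r4, $r4, $r1     | $r0=0 $r1=0 $r2=12 $r3=12 $r4=6 $r5=6 $r6=6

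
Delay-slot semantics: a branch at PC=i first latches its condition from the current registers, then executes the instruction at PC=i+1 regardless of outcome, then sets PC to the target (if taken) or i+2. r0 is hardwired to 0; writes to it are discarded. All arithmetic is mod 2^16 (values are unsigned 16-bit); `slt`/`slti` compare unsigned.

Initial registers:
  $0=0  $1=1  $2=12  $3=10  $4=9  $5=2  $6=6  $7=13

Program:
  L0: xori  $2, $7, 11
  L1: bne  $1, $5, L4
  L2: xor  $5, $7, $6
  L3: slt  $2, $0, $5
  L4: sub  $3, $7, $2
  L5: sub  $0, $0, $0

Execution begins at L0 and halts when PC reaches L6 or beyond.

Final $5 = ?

11

  step pc=0: xori  $2, $7, 11  regs=(0,1,6,10,9,2,6,13)
  step pc=1: bne  $1, $5, L4  cond=T  regs=(0,1,6,10,9,2,6,13)
  step pc=2: xor  $5, $7, $6  regs=(0,1,6,10,9,11,6,13)
  step pc=4: sub  $3, $7, $2  regs=(0,1,6,7,9,11,6,13)
  step pc=5: sub  $0, $0, $0  regs=(0,1,6,7,9,11,6,13)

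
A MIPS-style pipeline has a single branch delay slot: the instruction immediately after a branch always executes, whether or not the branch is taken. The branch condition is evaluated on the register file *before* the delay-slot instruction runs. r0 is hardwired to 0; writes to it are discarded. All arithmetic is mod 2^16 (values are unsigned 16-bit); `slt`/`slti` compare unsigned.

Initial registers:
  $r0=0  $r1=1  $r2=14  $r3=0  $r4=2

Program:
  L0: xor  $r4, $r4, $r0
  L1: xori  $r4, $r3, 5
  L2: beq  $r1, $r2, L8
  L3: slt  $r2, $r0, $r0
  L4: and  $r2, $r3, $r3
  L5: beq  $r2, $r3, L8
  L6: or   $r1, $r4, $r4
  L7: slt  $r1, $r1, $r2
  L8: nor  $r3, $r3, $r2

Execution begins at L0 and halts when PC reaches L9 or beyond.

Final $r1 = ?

#0 xor  $r4, $r4, $r0 ; 0/1/14/0/2
#1 xori  $r4, $r3, 5 ; 0/1/14/0/5
#2 beq  $r1, $r2, L8 ; 0/1/14/0/5 ; →fallthru
#3 slt  $r2, $r0, $r0 ; 0/1/0/0/5
#4 and  $r2, $r3, $r3 ; 0/1/0/0/5
#5 beq  $r2, $r3, L8 ; 0/1/0/0/5 ; →target
#6 or   $r1, $r4, $r4 ; 0/5/0/0/5
#8 nor  $r3, $r3, $r2 ; 0/5/0/65535/5

5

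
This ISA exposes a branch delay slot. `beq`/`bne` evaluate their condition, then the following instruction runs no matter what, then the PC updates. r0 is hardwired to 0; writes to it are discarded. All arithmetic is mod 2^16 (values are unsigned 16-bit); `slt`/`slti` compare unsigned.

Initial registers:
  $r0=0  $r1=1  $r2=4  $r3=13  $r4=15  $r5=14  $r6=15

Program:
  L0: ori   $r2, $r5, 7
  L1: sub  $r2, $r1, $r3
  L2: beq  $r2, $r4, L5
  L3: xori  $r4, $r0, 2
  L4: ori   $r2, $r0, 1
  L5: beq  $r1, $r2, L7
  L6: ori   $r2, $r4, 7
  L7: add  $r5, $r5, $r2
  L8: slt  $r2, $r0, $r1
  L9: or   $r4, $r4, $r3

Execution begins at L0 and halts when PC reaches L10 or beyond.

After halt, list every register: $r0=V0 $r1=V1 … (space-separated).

#0 ori   $r2, $r5, 7 ; 0/1/15/13/15/14/15
#1 sub  $r2, $r1, $r3 ; 0/1/65524/13/15/14/15
#2 beq  $r2, $r4, L5 ; 0/1/65524/13/15/14/15 ; →fallthru
#3 xori  $r4, $r0, 2 ; 0/1/65524/13/2/14/15
#4 ori   $r2, $r0, 1 ; 0/1/1/13/2/14/15
#5 beq  $r1, $r2, L7 ; 0/1/1/13/2/14/15 ; →target
#6 ori   $r2, $r4, 7 ; 0/1/7/13/2/14/15
#7 add  $r5, $r5, $r2 ; 0/1/7/13/2/21/15
#8 slt  $r2, $r0, $r1 ; 0/1/1/13/2/21/15
#9 or   $r4, $r4, $r3 ; 0/1/1/13/15/21/15

$r0=0 $r1=1 $r2=1 $r3=13 $r4=15 $r5=21 $r6=15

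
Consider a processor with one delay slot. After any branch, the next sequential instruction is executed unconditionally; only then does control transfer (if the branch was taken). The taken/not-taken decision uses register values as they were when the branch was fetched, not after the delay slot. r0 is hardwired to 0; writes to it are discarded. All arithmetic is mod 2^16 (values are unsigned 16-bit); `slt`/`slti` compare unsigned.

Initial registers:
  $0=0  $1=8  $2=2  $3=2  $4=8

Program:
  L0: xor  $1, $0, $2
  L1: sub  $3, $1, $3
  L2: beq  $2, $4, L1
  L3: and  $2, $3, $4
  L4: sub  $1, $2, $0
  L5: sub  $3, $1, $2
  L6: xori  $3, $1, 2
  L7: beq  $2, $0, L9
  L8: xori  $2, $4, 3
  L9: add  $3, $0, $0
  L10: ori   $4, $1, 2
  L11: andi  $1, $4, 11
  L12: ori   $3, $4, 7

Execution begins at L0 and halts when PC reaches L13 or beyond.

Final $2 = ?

11

PC=0  xor  $1, $0, $2        | $0=0 $1=2 $2=2 $3=2 $4=8
PC=1  sub  $3, $1, $3        | $0=0 $1=2 $2=2 $3=0 $4=8
PC=2  beq  $2, $4, L1        | $0=0 $1=2 $2=2 $3=0 $4=8  [not taken]
PC=3  and  $2, $3, $4        | $0=0 $1=2 $2=0 $3=0 $4=8
PC=4  sub  $1, $2, $0        | $0=0 $1=0 $2=0 $3=0 $4=8
PC=5  sub  $3, $1, $2        | $0=0 $1=0 $2=0 $3=0 $4=8
PC=6  xori  $3, $1, 2        | $0=0 $1=0 $2=0 $3=2 $4=8
PC=7  beq  $2, $0, L9        | $0=0 $1=0 $2=0 $3=2 $4=8  [TAKEN]
PC=8  xori  $2, $4, 3        | $0=0 $1=0 $2=11 $3=2 $4=8
PC=9  add  $3, $0, $0        | $0=0 $1=0 $2=11 $3=0 $4=8
PC=10 ori   $4, $1, 2        | $0=0 $1=0 $2=11 $3=0 $4=2
PC=11 andi  $1, $4, 11       | $0=0 $1=2 $2=11 $3=0 $4=2
PC=12 ori   $3, $4, 7        | $0=0 $1=2 $2=11 $3=7 $4=2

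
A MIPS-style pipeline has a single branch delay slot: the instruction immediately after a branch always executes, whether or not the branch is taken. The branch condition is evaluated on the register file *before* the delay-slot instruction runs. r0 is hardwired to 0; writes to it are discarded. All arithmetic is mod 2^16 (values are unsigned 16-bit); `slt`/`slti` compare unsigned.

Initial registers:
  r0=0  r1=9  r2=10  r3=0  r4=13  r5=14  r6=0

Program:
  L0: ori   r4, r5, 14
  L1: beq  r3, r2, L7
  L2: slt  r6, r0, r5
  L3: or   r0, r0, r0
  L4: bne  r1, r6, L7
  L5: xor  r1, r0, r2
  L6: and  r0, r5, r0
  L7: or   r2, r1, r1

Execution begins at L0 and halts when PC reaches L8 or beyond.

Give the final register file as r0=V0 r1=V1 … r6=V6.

  step pc=0: ori   r4, r5, 14  regs=(0,9,10,0,14,14,0)
  step pc=1: beq  r3, r2, L7  cond=F  regs=(0,9,10,0,14,14,0)
  step pc=2: slt  r6, r0, r5  regs=(0,9,10,0,14,14,1)
  step pc=3: or   r0, r0, r0  regs=(0,9,10,0,14,14,1)
  step pc=4: bne  r1, r6, L7  cond=T  regs=(0,9,10,0,14,14,1)
  step pc=5: xor  r1, r0, r2  regs=(0,10,10,0,14,14,1)
  step pc=7: or   r2, r1, r1  regs=(0,10,10,0,14,14,1)

r0=0 r1=10 r2=10 r3=0 r4=14 r5=14 r6=1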